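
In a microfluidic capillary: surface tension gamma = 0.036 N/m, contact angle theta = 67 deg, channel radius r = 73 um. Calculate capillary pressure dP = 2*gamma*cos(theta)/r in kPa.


Step 1: cos(67 deg) = 0.3907
Step 2: Convert r to m: r = 73e-6 m
Step 3: dP = 2 * 0.036 * 0.3907 / 73e-6 = 385.3 Pa
Step 4: Convert Pa to kPa (divide by 1000).
dP = 0.39 kPa


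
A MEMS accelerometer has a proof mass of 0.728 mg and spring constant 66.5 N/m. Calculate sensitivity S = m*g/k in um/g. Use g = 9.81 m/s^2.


Step 1: Convert mass: m = 0.728 mg = 7.28e-07 kg
Step 2: S = m * g / k = 7.28e-07 * 9.81 / 66.5
Step 3: S = 1.07e-07 m/g
Step 4: Convert to um/g: S = 0.107 um/g


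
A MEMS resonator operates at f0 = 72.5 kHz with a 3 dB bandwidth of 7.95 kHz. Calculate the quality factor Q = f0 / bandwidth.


Step 1: Q = f0 / bandwidth
Step 2: Q = 72.5 / 7.95
Q = 9.1


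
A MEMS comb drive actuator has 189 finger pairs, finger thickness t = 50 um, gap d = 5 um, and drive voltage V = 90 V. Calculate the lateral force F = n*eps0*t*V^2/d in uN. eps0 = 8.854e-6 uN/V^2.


Step 1: Parameters: n=189, eps0=8.854e-6 uN/V^2, t=50 um, V=90 V, d=5 um
Step 2: V^2 = 8100
Step 3: F = 189 * 8.854e-6 * 50 * 8100 / 5
F = 135.546 uN


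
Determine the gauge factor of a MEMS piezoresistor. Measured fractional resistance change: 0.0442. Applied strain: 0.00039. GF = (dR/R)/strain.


Step 1: Identify values.
dR/R = 0.0442, strain = 0.00039
Step 2: GF = (dR/R) / strain = 0.0442 / 0.00039
GF = 113.3


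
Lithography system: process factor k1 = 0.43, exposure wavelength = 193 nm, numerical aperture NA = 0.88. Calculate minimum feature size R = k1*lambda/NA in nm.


Step 1: Identify values: k1 = 0.43, lambda = 193 nm, NA = 0.88
Step 2: R = k1 * lambda / NA
R = 0.43 * 193 / 0.88
R = 94.3 nm


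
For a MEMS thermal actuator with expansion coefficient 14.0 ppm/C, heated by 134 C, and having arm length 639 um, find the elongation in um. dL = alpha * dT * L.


Step 1: Convert CTE: alpha = 14.0 ppm/C = 14.0e-6 /C
Step 2: dL = 14.0e-6 * 134 * 639
dL = 1.1988 um


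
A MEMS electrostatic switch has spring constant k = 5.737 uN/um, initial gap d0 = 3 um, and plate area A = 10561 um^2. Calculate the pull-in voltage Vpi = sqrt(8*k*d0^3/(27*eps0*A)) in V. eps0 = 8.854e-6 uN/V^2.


Step 1: Compute numerator: 8 * k * d0^3 = 8 * 5.737 * 3^3 = 1239.192
Step 2: Compute denominator: 27 * eps0 * A = 27 * 8.854e-6 * 10561 = 2.524692
Step 3: Vpi = sqrt(1239.192 / 2.524692)
Vpi = 22.15 V


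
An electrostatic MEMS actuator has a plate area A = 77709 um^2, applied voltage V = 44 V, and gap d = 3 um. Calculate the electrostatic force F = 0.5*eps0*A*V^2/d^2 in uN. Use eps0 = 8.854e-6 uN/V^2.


Step 1: Identify parameters.
eps0 = 8.854e-6 uN/V^2, A = 77709 um^2, V = 44 V, d = 3 um
Step 2: Compute V^2 = 44^2 = 1936
Step 3: Compute d^2 = 3^2 = 9
Step 4: F = 0.5 * 8.854e-6 * 77709 * 1936 / 9
F = 74.002 uN


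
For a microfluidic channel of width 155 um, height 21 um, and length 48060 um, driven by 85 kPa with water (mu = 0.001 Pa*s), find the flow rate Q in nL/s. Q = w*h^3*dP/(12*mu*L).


Step 1: Convert all dimensions to SI (meters).
w = 155e-6 m, h = 21e-6 m, L = 48060e-6 m, dP = 85e3 Pa
Step 2: Q = w * h^3 * dP / (12 * mu * L)
Q = 155e-6 * (21e-6)^3 * 85e3 / (12 * 0.001 * 48060e-6) = 2.1156484e-10 m^3/s
Step 3: Convert Q from m^3/s to nL/s (1 m^3 = 1e12 nL, so multiply by 1e12).
Q = 211.565 nL/s


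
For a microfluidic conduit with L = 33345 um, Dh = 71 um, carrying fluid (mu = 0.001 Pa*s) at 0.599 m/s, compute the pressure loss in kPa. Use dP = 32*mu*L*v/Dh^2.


Step 1: Convert to SI: L = 33345e-6 m, Dh = 71e-6 m
Step 2: dP = 32 * 0.001 * 33345e-6 * 0.599 / (71e-6)^2
Step 3: dP = 126791.70 Pa
Step 4: Convert to kPa: dP = 126.79 kPa


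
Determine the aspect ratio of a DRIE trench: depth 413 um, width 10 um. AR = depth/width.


Step 1: AR = depth / width
Step 2: AR = 413 / 10
AR = 41.3


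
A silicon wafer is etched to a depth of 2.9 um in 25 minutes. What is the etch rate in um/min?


Step 1: Etch rate = depth / time
Step 2: rate = 2.9 / 25
rate = 0.116 um/min


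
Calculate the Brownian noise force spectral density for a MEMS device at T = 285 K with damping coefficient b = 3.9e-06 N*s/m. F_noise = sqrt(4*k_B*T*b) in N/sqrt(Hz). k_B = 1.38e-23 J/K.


Step 1: Compute 4 * k_B * T * b
= 4 * 1.38e-23 * 285 * 3.9e-06
= 6.1355e-26 N^2/Hz
Step 2: F_noise = sqrt(6.1355e-26)
F_noise = 2.48e-13 N/sqrt(Hz)


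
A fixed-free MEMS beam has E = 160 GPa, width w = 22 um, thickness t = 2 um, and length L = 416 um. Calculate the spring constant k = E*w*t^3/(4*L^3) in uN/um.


Step 1: Convert E to consistent units (1 GPa = 1000 uN/um^2).
E = 160 GPa = 160000 uN/um^2
Step 2: Compute t^3 = 2^3 = 8
Step 3: Compute L^3 = 416^3 = 71991296
Step 4: k = 160000 * 22 * 8 / (4 * 71991296)
k = 0.0978 uN/um


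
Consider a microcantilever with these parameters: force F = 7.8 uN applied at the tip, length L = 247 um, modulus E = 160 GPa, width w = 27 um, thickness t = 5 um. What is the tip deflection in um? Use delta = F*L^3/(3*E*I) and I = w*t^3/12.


Step 1: Calculate the second moment of area.
I = w * t^3 / 12 = 27 * 5^3 / 12 = 281.25 um^4
Step 2: Convert E to consistent units (1 GPa = 1000 uN/um^2).
E = 160 GPa = 160000 uN/um^2
Step 3: Calculate tip deflection.
delta = F * L^3 / (3 * E * I)
delta = 7.8 * 247^3 / (3 * 160000 * 281.25)
delta = 0.8707 um


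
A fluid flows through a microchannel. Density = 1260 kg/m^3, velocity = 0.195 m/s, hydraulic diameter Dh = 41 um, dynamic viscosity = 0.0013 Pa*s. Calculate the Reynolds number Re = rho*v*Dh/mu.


Step 1: Convert Dh to meters: Dh = 41e-6 m
Step 2: Re = rho * v * Dh / mu
Re = 1260 * 0.195 * 41e-6 / 0.0013
Re = 7.749


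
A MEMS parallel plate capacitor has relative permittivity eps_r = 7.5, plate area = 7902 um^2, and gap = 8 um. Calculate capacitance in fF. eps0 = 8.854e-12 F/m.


Step 1: Convert area to m^2: A = 7902e-12 m^2
Step 2: Convert gap to m: d = 8e-6 m
Step 3: C = eps0 * eps_r * A / d
C = 8.854e-12 * 7.5 * 7902e-12 / 8e-6
Step 4: Convert to fF (multiply by 1e15).
C = 65.59 fF


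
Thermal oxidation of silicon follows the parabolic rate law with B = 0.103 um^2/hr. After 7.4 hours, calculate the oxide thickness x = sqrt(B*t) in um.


Step 1: Compute B*t = 0.103 * 7.4 = 0.7622
Step 2: x = sqrt(0.7622)
x = 0.873 um


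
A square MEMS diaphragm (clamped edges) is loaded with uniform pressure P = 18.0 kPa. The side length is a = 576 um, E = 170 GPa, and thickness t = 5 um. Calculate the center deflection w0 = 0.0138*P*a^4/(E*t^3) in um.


Step 1: Convert pressure to compatible units (E is in GPa, so P in GPa).
P = 18.0 kPa = 18.0e-6 GPa
Step 2: Compute numerator: 0.0138 * P * a^4.
a^4 = 576^4 = 110075314176
numerator = 0.0138 * 18.0e-6 * 110075314176 = 2.734271e+04
Step 3: Compute denominator: E * t^3 = 170 * 5^3 = 21250
Step 4: w0 = numerator / denominator = 2.734271e+04 / 21250 = 1.2867 um


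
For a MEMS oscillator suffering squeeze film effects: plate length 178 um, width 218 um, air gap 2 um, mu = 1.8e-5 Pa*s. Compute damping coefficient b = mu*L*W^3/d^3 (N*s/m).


Step 1: Convert to SI.
L = 178e-6 m, W = 218e-6 m, d = 2e-6 m
Step 2: W^3 = (218e-6)^3 = 1.04e-11 m^3
Step 3: d^3 = (2e-6)^3 = 8.00e-18 m^3
Step 4: b = 1.8e-5 * 178e-6 * 1.04e-11 / 8.00e-18
b = 4.15e-03 N*s/m


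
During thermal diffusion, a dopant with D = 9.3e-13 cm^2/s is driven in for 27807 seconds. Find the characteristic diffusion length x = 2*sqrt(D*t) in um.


Step 1: Compute D*t = 9.3e-13 * 27807 = 2.586051e-08 cm^2
Step 2: sqrt(D*t) = 1.60812e-04 cm
Step 3: x = 2 * 1.60812e-04 cm = 3.21624e-04 cm
Step 4: Convert to um (1 cm = 1e4 um): x = 3.216 um


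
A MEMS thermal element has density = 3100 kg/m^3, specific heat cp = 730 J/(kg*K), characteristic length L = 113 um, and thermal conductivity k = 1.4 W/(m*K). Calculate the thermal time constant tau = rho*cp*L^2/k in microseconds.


Step 1: Convert L to m: L = 113e-6 m
Step 2: L^2 = (113e-6)^2 = 1.2769e-08 m^2
Step 3: tau = 3100 * 730 * 1.2769e-08 / 1.4 = 2.064017643e-02 s
Step 4: Convert to microseconds (multiply by 1e6).
tau = 20640.176 us


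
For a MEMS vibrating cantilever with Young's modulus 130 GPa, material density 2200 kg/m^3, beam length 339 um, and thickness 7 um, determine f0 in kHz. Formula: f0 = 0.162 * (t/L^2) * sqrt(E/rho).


Step 1: Convert units to SI.
t_SI = 7e-6 m, L_SI = 339e-6 m
Step 2: Calculate sqrt(E/rho).
sqrt(130e9 / 2200) = 7687.06 m/s
Step 3: Compute f0.
f0 = 0.162 * 7e-6 / (339e-6)^2 * 7687.06 = 75853.2 Hz = 75.85 kHz


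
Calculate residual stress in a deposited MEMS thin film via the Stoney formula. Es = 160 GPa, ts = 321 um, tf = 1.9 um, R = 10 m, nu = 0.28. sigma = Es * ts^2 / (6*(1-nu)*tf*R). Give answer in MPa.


Step 1: Compute numerator: Es * ts^2 = 160 * 321^2 = 16486560 (GPa*um^2)
Step 2: Compute denominator (R in um): 6*(1-nu)*tf*R = 6*0.72*1.9*10e6 = 82080000.0 (um^2)
Step 3: sigma (GPa) = 16486560 / 82080000.0 = 2.0086e-01 GPa
Step 4: Convert to MPa (x1000): sigma = 200.9 MPa


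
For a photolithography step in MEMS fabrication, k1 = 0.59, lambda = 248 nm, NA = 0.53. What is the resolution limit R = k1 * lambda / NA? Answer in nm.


Step 1: Identify values: k1 = 0.59, lambda = 248 nm, NA = 0.53
Step 2: R = k1 * lambda / NA
R = 0.59 * 248 / 0.53
R = 276.1 nm


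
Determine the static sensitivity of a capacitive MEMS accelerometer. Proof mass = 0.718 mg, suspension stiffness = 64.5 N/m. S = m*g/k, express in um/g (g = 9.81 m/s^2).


Step 1: Convert mass: m = 0.718 mg = 7.18e-07 kg
Step 2: S = m * g / k = 7.18e-07 * 9.81 / 64.5
Step 3: S = 1.09e-07 m/g
Step 4: Convert to um/g: S = 0.109 um/g


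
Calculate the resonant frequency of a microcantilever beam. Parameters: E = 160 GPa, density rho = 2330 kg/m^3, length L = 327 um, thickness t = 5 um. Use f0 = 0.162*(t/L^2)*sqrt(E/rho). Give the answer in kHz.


Step 1: Convert units to SI.
t_SI = 5e-6 m, L_SI = 327e-6 m
Step 2: Calculate sqrt(E/rho).
sqrt(160e9 / 2330) = 8286.71 m/s
Step 3: Compute f0.
f0 = 0.162 * 5e-6 / (327e-6)^2 * 8286.71 = 62772.8 Hz = 62.77 kHz


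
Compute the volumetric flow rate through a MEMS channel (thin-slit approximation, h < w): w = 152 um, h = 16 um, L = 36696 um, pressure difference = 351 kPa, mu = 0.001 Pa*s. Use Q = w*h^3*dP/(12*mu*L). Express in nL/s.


Step 1: Convert all dimensions to SI (meters).
w = 152e-6 m, h = 16e-6 m, L = 36696e-6 m, dP = 351e3 Pa
Step 2: Q = w * h^3 * dP / (12 * mu * L)
Q = 152e-6 * (16e-6)^3 * 351e3 / (12 * 0.001 * 36696e-6) = 4.9626161e-10 m^3/s
Step 3: Convert Q from m^3/s to nL/s (1 m^3 = 1e12 nL, so multiply by 1e12).
Q = 496.262 nL/s


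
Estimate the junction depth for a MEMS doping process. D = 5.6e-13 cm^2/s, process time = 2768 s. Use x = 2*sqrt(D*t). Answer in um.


Step 1: Compute D*t = 5.6e-13 * 2768 = 1.55008e-09 cm^2
Step 2: sqrt(D*t) = 3.9371e-05 cm
Step 3: x = 2 * 3.9371e-05 cm = 7.8742e-05 cm
Step 4: Convert to um (1 cm = 1e4 um): x = 0.787 um


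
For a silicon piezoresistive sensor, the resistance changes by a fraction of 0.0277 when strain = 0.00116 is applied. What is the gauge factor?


Step 1: Identify values.
dR/R = 0.0277, strain = 0.00116
Step 2: GF = (dR/R) / strain = 0.0277 / 0.00116
GF = 23.9


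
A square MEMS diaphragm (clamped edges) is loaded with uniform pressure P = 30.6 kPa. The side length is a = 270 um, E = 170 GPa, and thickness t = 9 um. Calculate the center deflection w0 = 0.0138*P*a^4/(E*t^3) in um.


Step 1: Convert pressure to compatible units (E is in GPa, so P in GPa).
P = 30.6 kPa = 30.6e-6 GPa
Step 2: Compute numerator: 0.0138 * P * a^4.
a^4 = 270^4 = 5314410000
numerator = 0.0138 * 30.6e-6 * 5314410000 = 2.2442e+03
Step 3: Compute denominator: E * t^3 = 170 * 9^3 = 123930
Step 4: w0 = numerator / denominator = 2.2442e+03 / 123930 = 0.0181 um


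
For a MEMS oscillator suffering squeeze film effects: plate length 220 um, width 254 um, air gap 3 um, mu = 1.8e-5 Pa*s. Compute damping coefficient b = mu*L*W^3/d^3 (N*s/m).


Step 1: Convert to SI.
L = 220e-6 m, W = 254e-6 m, d = 3e-6 m
Step 2: W^3 = (254e-6)^3 = 1.64e-11 m^3
Step 3: d^3 = (3e-6)^3 = 2.70e-17 m^3
Step 4: b = 1.8e-5 * 220e-6 * 1.64e-11 / 2.70e-17
b = 2.40e-03 N*s/m


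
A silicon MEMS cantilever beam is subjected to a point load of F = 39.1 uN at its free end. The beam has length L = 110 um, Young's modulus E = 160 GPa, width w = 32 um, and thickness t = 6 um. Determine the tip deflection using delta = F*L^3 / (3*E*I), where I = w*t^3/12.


Step 1: Calculate the second moment of area.
I = w * t^3 / 12 = 32 * 6^3 / 12 = 576.0 um^4
Step 2: Convert E to consistent units (1 GPa = 1000 uN/um^2).
E = 160 GPa = 160000 uN/um^2
Step 3: Calculate tip deflection.
delta = F * L^3 / (3 * E * I)
delta = 39.1 * 110^3 / (3 * 160000 * 576.0)
delta = 0.1882 um


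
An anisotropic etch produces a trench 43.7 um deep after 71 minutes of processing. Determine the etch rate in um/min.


Step 1: Etch rate = depth / time
Step 2: rate = 43.7 / 71
rate = 0.615 um/min


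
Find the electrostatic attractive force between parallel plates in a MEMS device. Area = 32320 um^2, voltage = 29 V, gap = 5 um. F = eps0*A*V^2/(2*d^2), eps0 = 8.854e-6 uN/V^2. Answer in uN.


Step 1: Identify parameters.
eps0 = 8.854e-6 uN/V^2, A = 32320 um^2, V = 29 V, d = 5 um
Step 2: Compute V^2 = 29^2 = 841
Step 3: Compute d^2 = 5^2 = 25
Step 4: F = 0.5 * 8.854e-6 * 32320 * 841 / 25
F = 4.813 uN


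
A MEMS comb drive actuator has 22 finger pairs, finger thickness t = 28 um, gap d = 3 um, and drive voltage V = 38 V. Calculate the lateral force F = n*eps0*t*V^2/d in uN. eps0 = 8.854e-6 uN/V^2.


Step 1: Parameters: n=22, eps0=8.854e-6 uN/V^2, t=28 um, V=38 V, d=3 um
Step 2: V^2 = 1444
Step 3: F = 22 * 8.854e-6 * 28 * 1444 / 3
F = 2.625 uN


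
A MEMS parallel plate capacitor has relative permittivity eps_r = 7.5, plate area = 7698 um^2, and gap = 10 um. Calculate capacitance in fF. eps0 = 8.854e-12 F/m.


Step 1: Convert area to m^2: A = 7698e-12 m^2
Step 2: Convert gap to m: d = 10e-6 m
Step 3: C = eps0 * eps_r * A / d
C = 8.854e-12 * 7.5 * 7698e-12 / 10e-6
Step 4: Convert to fF (multiply by 1e15).
C = 51.12 fF


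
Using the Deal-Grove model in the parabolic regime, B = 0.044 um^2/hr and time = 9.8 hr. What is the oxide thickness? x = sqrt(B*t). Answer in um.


Step 1: Compute B*t = 0.044 * 9.8 = 0.4312
Step 2: x = sqrt(0.4312)
x = 0.657 um


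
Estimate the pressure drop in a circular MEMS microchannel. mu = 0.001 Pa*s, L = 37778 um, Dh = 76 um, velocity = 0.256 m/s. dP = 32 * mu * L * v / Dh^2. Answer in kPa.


Step 1: Convert to SI: L = 37778e-6 m, Dh = 76e-6 m
Step 2: dP = 32 * 0.001 * 37778e-6 * 0.256 / (76e-6)^2
Step 3: dP = 53579.88 Pa
Step 4: Convert to kPa: dP = 53.58 kPa


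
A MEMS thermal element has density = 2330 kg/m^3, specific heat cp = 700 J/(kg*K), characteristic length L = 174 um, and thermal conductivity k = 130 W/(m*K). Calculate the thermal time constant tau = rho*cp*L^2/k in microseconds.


Step 1: Convert L to m: L = 174e-6 m
Step 2: L^2 = (174e-6)^2 = 3.0276e-08 m^2
Step 3: tau = 2330 * 700 * 3.0276e-08 / 130 = 3.7984735e-04 s
Step 4: Convert to microseconds (multiply by 1e6).
tau = 379.847 us


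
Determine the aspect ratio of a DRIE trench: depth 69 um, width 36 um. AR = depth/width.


Step 1: AR = depth / width
Step 2: AR = 69 / 36
AR = 1.9


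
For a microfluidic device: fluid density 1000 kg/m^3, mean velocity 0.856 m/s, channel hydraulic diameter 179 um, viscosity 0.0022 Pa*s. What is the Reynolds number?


Step 1: Convert Dh to meters: Dh = 179e-6 m
Step 2: Re = rho * v * Dh / mu
Re = 1000 * 0.856 * 179e-6 / 0.0022
Re = 69.647


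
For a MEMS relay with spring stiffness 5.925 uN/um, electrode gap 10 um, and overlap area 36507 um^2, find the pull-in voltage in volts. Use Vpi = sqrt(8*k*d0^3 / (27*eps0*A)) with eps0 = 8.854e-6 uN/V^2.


Step 1: Compute numerator: 8 * k * d0^3 = 8 * 5.925 * 10^3 = 47400.0
Step 2: Compute denominator: 27 * eps0 * A = 27 * 8.854e-6 * 36507 = 8.72729
Step 3: Vpi = sqrt(47400.0 / 8.72729)
Vpi = 73.7 V


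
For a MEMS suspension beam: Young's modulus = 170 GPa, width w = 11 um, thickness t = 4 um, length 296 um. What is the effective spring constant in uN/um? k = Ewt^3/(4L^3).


Step 1: Convert E to consistent units (1 GPa = 1000 uN/um^2).
E = 170 GPa = 170000 uN/um^2
Step 2: Compute t^3 = 4^3 = 64
Step 3: Compute L^3 = 296^3 = 25934336
Step 4: k = 170000 * 11 * 64 / (4 * 25934336)
k = 1.1537 uN/um


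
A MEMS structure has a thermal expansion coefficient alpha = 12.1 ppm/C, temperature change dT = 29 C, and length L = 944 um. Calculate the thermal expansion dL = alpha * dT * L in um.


Step 1: Convert CTE: alpha = 12.1 ppm/C = 12.1e-6 /C
Step 2: dL = 12.1e-6 * 29 * 944
dL = 0.3312 um


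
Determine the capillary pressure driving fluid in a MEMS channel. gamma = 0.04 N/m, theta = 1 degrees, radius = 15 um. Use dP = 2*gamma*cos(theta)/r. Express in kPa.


Step 1: cos(1 deg) = 0.9998
Step 2: Convert r to m: r = 15e-6 m
Step 3: dP = 2 * 0.04 * 0.9998 / 15e-6 = 5332.3 Pa
Step 4: Convert Pa to kPa (divide by 1000).
dP = 5.33 kPa


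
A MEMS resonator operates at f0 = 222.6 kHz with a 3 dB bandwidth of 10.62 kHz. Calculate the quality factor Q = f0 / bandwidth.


Step 1: Q = f0 / bandwidth
Step 2: Q = 222.6 / 10.62
Q = 21.0


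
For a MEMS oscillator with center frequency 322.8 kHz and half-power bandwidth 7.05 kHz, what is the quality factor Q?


Step 1: Q = f0 / bandwidth
Step 2: Q = 322.8 / 7.05
Q = 45.8


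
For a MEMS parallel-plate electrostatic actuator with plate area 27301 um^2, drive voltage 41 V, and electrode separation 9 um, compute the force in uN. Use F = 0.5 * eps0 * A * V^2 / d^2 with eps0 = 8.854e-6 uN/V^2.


Step 1: Identify parameters.
eps0 = 8.854e-6 uN/V^2, A = 27301 um^2, V = 41 V, d = 9 um
Step 2: Compute V^2 = 41^2 = 1681
Step 3: Compute d^2 = 9^2 = 81
Step 4: F = 0.5 * 8.854e-6 * 27301 * 1681 / 81
F = 2.508 uN


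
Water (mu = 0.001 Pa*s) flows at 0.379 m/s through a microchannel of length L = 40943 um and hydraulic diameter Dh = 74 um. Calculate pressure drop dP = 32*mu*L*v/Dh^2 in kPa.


Step 1: Convert to SI: L = 40943e-6 m, Dh = 74e-6 m
Step 2: dP = 32 * 0.001 * 40943e-6 * 0.379 / (74e-6)^2
Step 3: dP = 90678.73 Pa
Step 4: Convert to kPa: dP = 90.68 kPa


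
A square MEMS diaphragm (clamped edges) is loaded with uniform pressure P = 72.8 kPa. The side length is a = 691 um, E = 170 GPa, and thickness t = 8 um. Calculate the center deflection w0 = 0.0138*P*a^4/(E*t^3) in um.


Step 1: Convert pressure to compatible units (E is in GPa, so P in GPa).
P = 72.8 kPa = 72.8e-6 GPa
Step 2: Compute numerator: 0.0138 * P * a^4.
a^4 = 691^4 = 227988105361
numerator = 0.0138 * 72.8e-6 * 227988105361 = 2.29046e+05
Step 3: Compute denominator: E * t^3 = 170 * 8^3 = 87040
Step 4: w0 = numerator / denominator = 2.29046e+05 / 87040 = 2.6315 um


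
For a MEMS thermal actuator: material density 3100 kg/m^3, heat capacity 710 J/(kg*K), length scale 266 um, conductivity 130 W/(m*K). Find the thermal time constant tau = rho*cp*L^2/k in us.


Step 1: Convert L to m: L = 266e-6 m
Step 2: L^2 = (266e-6)^2 = 7.0756e-08 m^2
Step 3: tau = 3100 * 710 * 7.0756e-08 / 130 = 1.19795351e-03 s
Step 4: Convert to microseconds (multiply by 1e6).
tau = 1197.954 us


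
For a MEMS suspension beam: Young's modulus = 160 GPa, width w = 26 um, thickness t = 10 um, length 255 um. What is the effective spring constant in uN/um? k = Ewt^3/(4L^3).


Step 1: Convert E to consistent units (1 GPa = 1000 uN/um^2).
E = 160 GPa = 160000 uN/um^2
Step 2: Compute t^3 = 10^3 = 1000
Step 3: Compute L^3 = 255^3 = 16581375
Step 4: k = 160000 * 26 * 1000 / (4 * 16581375)
k = 62.721 uN/um


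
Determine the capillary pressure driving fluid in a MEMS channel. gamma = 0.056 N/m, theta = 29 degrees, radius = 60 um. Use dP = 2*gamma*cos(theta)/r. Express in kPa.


Step 1: cos(29 deg) = 0.8746
Step 2: Convert r to m: r = 60e-6 m
Step 3: dP = 2 * 0.056 * 0.8746 / 60e-6 = 1632.6 Pa
Step 4: Convert Pa to kPa (divide by 1000).
dP = 1.63 kPa


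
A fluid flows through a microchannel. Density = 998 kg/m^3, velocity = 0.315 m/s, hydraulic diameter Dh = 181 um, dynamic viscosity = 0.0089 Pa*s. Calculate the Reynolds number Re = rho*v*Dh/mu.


Step 1: Convert Dh to meters: Dh = 181e-6 m
Step 2: Re = rho * v * Dh / mu
Re = 998 * 0.315 * 181e-6 / 0.0089
Re = 6.393


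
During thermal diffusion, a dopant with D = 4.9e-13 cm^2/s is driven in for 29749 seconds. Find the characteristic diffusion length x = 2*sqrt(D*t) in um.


Step 1: Compute D*t = 4.9e-13 * 29749 = 1.457701e-08 cm^2
Step 2: sqrt(D*t) = 1.20735e-04 cm
Step 3: x = 2 * 1.20735e-04 cm = 2.4147e-04 cm
Step 4: Convert to um (1 cm = 1e4 um): x = 2.415 um


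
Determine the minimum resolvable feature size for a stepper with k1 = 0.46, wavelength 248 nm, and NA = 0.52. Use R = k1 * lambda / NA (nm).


Step 1: Identify values: k1 = 0.46, lambda = 248 nm, NA = 0.52
Step 2: R = k1 * lambda / NA
R = 0.46 * 248 / 0.52
R = 219.4 nm


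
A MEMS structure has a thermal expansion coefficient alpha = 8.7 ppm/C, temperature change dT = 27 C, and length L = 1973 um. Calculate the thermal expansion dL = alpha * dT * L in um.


Step 1: Convert CTE: alpha = 8.7 ppm/C = 8.7e-6 /C
Step 2: dL = 8.7e-6 * 27 * 1973
dL = 0.4635 um


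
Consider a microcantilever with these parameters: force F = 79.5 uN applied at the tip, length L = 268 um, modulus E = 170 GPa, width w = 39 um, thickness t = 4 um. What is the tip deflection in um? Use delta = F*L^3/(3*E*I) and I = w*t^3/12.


Step 1: Calculate the second moment of area.
I = w * t^3 / 12 = 39 * 4^3 / 12 = 208.0 um^4
Step 2: Convert E to consistent units (1 GPa = 1000 uN/um^2).
E = 170 GPa = 170000 uN/um^2
Step 3: Calculate tip deflection.
delta = F * L^3 / (3 * E * I)
delta = 79.5 * 268^3 / (3 * 170000 * 208.0)
delta = 14.4257 um


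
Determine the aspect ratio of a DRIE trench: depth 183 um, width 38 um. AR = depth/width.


Step 1: AR = depth / width
Step 2: AR = 183 / 38
AR = 4.8


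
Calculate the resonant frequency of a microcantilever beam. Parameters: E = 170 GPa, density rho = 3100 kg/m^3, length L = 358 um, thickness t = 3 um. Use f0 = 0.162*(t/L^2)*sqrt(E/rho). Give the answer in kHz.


Step 1: Convert units to SI.
t_SI = 3e-6 m, L_SI = 358e-6 m
Step 2: Calculate sqrt(E/rho).
sqrt(170e9 / 3100) = 7405.32 m/s
Step 3: Compute f0.
f0 = 0.162 * 3e-6 / (358e-6)^2 * 7405.32 = 28081.1 Hz = 28.08 kHz


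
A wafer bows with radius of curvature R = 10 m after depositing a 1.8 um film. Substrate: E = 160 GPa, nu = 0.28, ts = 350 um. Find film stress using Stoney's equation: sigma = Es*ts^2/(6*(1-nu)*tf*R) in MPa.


Step 1: Compute numerator: Es * ts^2 = 160 * 350^2 = 19600000 (GPa*um^2)
Step 2: Compute denominator (R in um): 6*(1-nu)*tf*R = 6*0.72*1.8*10e6 = 77760000.0 (um^2)
Step 3: sigma (GPa) = 19600000 / 77760000.0 = 2.52058e-01 GPa
Step 4: Convert to MPa (x1000): sigma = 252.1 MPa


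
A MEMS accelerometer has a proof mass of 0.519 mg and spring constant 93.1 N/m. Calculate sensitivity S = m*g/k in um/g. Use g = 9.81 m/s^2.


Step 1: Convert mass: m = 0.519 mg = 5.19e-07 kg
Step 2: S = m * g / k = 5.19e-07 * 9.81 / 93.1
Step 3: S = 5.47e-08 m/g
Step 4: Convert to um/g: S = 0.055 um/g


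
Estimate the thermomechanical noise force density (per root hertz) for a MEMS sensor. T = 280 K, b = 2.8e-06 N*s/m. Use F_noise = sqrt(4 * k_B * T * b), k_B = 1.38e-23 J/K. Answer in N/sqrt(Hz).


Step 1: Compute 4 * k_B * T * b
= 4 * 1.38e-23 * 280 * 2.8e-06
= 4.3277e-26 N^2/Hz
Step 2: F_noise = sqrt(4.3277e-26)
F_noise = 2.08e-13 N/sqrt(Hz)


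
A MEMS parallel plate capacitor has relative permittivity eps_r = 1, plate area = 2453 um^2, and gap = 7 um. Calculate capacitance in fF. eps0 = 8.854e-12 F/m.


Step 1: Convert area to m^2: A = 2453e-12 m^2
Step 2: Convert gap to m: d = 7e-6 m
Step 3: C = eps0 * eps_r * A / d
C = 8.854e-12 * 1 * 2453e-12 / 7e-6
Step 4: Convert to fF (multiply by 1e15).
C = 3.1 fF


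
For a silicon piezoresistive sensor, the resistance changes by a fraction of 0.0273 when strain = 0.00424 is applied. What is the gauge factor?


Step 1: Identify values.
dR/R = 0.0273, strain = 0.00424
Step 2: GF = (dR/R) / strain = 0.0273 / 0.00424
GF = 6.4


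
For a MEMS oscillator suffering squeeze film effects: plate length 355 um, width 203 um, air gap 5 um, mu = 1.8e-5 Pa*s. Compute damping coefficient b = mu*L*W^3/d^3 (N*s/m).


Step 1: Convert to SI.
L = 355e-6 m, W = 203e-6 m, d = 5e-6 m
Step 2: W^3 = (203e-6)^3 = 8.37e-12 m^3
Step 3: d^3 = (5e-6)^3 = 1.25e-16 m^3
Step 4: b = 1.8e-5 * 355e-6 * 8.37e-12 / 1.25e-16
b = 4.28e-04 N*s/m


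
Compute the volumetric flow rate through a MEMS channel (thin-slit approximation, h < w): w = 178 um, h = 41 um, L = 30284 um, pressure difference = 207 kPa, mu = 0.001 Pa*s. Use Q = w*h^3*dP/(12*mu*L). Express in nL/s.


Step 1: Convert all dimensions to SI (meters).
w = 178e-6 m, h = 41e-6 m, L = 30284e-6 m, dP = 207e3 Pa
Step 2: Q = w * h^3 * dP / (12 * mu * L)
Q = 178e-6 * (41e-6)^3 * 207e3 / (12 * 0.001 * 30284e-6) = 6.98791212e-09 m^3/s
Step 3: Convert Q from m^3/s to nL/s (1 m^3 = 1e12 nL, so multiply by 1e12).
Q = 6987.912 nL/s


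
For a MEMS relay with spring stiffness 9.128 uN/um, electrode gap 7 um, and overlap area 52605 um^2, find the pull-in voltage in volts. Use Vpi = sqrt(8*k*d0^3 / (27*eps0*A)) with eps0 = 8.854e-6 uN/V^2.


Step 1: Compute numerator: 8 * k * d0^3 = 8 * 9.128 * 7^3 = 25047.232
Step 2: Compute denominator: 27 * eps0 * A = 27 * 8.854e-6 * 52605 = 12.575646
Step 3: Vpi = sqrt(25047.232 / 12.575646)
Vpi = 44.63 V


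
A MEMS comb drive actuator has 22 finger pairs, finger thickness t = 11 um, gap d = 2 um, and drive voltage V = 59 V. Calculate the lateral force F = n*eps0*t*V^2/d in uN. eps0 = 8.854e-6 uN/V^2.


Step 1: Parameters: n=22, eps0=8.854e-6 uN/V^2, t=11 um, V=59 V, d=2 um
Step 2: V^2 = 3481
Step 3: F = 22 * 8.854e-6 * 11 * 3481 / 2
F = 3.729 uN


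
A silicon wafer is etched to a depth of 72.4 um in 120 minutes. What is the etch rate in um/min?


Step 1: Etch rate = depth / time
Step 2: rate = 72.4 / 120
rate = 0.603 um/min


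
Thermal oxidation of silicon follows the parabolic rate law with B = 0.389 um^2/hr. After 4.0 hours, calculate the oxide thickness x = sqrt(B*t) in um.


Step 1: Compute B*t = 0.389 * 4.0 = 1.556
Step 2: x = sqrt(1.556)
x = 1.247 um


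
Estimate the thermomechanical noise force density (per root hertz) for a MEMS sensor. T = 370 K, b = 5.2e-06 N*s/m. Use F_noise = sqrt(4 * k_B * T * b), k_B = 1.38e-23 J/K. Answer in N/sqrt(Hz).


Step 1: Compute 4 * k_B * T * b
= 4 * 1.38e-23 * 370 * 5.2e-06
= 1.0620e-25 N^2/Hz
Step 2: F_noise = sqrt(1.0620e-25)
F_noise = 3.26e-13 N/sqrt(Hz)


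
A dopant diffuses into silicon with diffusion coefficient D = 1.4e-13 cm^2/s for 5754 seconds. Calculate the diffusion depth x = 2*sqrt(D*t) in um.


Step 1: Compute D*t = 1.4e-13 * 5754 = 8.0556e-10 cm^2
Step 2: sqrt(D*t) = 2.8382e-05 cm
Step 3: x = 2 * 2.8382e-05 cm = 5.6764e-05 cm
Step 4: Convert to um (1 cm = 1e4 um): x = 0.568 um


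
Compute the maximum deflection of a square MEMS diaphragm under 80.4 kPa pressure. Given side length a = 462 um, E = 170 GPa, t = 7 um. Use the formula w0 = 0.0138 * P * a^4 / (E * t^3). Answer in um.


Step 1: Convert pressure to compatible units (E is in GPa, so P in GPa).
P = 80.4 kPa = 80.4e-6 GPa
Step 2: Compute numerator: 0.0138 * P * a^4.
a^4 = 462^4 = 45558341136
numerator = 0.0138 * 80.4e-6 * 45558341136 = 5.05479e+04
Step 3: Compute denominator: E * t^3 = 170 * 7^3 = 58310
Step 4: w0 = numerator / denominator = 5.05479e+04 / 58310 = 0.8669 um


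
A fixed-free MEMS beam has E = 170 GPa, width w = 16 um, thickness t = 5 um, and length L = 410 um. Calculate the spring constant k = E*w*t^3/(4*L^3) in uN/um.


Step 1: Convert E to consistent units (1 GPa = 1000 uN/um^2).
E = 170 GPa = 170000 uN/um^2
Step 2: Compute t^3 = 5^3 = 125
Step 3: Compute L^3 = 410^3 = 68921000
Step 4: k = 170000 * 16 * 125 / (4 * 68921000)
k = 1.2333 uN/um


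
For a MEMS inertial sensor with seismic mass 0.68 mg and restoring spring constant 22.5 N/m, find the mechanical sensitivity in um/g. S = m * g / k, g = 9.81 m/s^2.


Step 1: Convert mass: m = 0.68 mg = 6.80e-07 kg
Step 2: S = m * g / k = 6.80e-07 * 9.81 / 22.5
Step 3: S = 2.96e-07 m/g
Step 4: Convert to um/g: S = 0.296 um/g


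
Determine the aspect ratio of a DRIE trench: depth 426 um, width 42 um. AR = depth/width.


Step 1: AR = depth / width
Step 2: AR = 426 / 42
AR = 10.1


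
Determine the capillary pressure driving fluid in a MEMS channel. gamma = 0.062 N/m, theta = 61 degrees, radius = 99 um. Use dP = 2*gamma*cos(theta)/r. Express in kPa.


Step 1: cos(61 deg) = 0.4848
Step 2: Convert r to m: r = 99e-6 m
Step 3: dP = 2 * 0.062 * 0.4848 / 99e-6 = 607.2 Pa
Step 4: Convert Pa to kPa (divide by 1000).
dP = 0.61 kPa


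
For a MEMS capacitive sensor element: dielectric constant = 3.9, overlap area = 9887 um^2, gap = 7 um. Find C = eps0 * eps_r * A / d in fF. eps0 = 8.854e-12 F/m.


Step 1: Convert area to m^2: A = 9887e-12 m^2
Step 2: Convert gap to m: d = 7e-6 m
Step 3: C = eps0 * eps_r * A / d
C = 8.854e-12 * 3.9 * 9887e-12 / 7e-6
Step 4: Convert to fF (multiply by 1e15).
C = 48.77 fF


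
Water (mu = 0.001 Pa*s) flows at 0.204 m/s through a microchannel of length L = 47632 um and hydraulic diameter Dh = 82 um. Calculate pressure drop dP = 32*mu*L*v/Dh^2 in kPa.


Step 1: Convert to SI: L = 47632e-6 m, Dh = 82e-6 m
Step 2: dP = 32 * 0.001 * 47632e-6 * 0.204 / (82e-6)^2
Step 3: dP = 46243.56 Pa
Step 4: Convert to kPa: dP = 46.24 kPa


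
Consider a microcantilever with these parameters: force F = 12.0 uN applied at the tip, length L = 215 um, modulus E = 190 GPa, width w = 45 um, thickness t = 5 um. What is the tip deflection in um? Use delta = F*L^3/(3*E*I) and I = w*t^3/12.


Step 1: Calculate the second moment of area.
I = w * t^3 / 12 = 45 * 5^3 / 12 = 468.75 um^4
Step 2: Convert E to consistent units (1 GPa = 1000 uN/um^2).
E = 190 GPa = 190000 uN/um^2
Step 3: Calculate tip deflection.
delta = F * L^3 / (3 * E * I)
delta = 12.0 * 215^3 / (3 * 190000 * 468.75)
delta = 0.4464 um


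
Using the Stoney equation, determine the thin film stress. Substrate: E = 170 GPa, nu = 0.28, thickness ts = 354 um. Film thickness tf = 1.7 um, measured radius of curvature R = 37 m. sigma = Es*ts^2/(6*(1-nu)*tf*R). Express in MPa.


Step 1: Compute numerator: Es * ts^2 = 170 * 354^2 = 21303720 (GPa*um^2)
Step 2: Compute denominator (R in um): 6*(1-nu)*tf*R = 6*0.72*1.7*37e6 = 271728000.0 (um^2)
Step 3: sigma (GPa) = 21303720 / 271728000.0 = 7.8401e-02 GPa
Step 4: Convert to MPa (x1000): sigma = 78.4 MPa


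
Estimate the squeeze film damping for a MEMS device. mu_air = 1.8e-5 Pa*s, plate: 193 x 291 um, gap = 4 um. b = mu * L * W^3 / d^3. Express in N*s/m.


Step 1: Convert to SI.
L = 193e-6 m, W = 291e-6 m, d = 4e-6 m
Step 2: W^3 = (291e-6)^3 = 2.46e-11 m^3
Step 3: d^3 = (4e-6)^3 = 6.40e-17 m^3
Step 4: b = 1.8e-5 * 193e-6 * 2.46e-11 / 6.40e-17
b = 1.34e-03 N*s/m


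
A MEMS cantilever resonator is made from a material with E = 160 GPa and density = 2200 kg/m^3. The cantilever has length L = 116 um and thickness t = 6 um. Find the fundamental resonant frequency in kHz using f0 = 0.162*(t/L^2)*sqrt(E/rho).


Step 1: Convert units to SI.
t_SI = 6e-6 m, L_SI = 116e-6 m
Step 2: Calculate sqrt(E/rho).
sqrt(160e9 / 2200) = 8528.03 m/s
Step 3: Compute f0.
f0 = 0.162 * 6e-6 / (116e-6)^2 * 8528.03 = 616025.9 Hz = 616.03 kHz


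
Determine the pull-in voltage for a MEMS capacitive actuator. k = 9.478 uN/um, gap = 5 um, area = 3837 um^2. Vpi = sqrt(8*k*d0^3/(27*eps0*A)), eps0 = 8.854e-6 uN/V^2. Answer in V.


Step 1: Compute numerator: 8 * k * d0^3 = 8 * 9.478 * 5^3 = 9478.0
Step 2: Compute denominator: 27 * eps0 * A = 27 * 8.854e-6 * 3837 = 0.917266
Step 3: Vpi = sqrt(9478.0 / 0.917266)
Vpi = 101.65 V


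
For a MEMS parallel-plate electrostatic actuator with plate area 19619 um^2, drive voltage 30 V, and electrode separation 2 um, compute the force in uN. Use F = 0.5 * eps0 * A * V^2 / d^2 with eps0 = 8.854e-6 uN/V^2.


Step 1: Identify parameters.
eps0 = 8.854e-6 uN/V^2, A = 19619 um^2, V = 30 V, d = 2 um
Step 2: Compute V^2 = 30^2 = 900
Step 3: Compute d^2 = 2^2 = 4
Step 4: F = 0.5 * 8.854e-6 * 19619 * 900 / 4
F = 19.542 uN


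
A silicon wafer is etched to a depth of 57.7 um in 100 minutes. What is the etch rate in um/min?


Step 1: Etch rate = depth / time
Step 2: rate = 57.7 / 100
rate = 0.577 um/min


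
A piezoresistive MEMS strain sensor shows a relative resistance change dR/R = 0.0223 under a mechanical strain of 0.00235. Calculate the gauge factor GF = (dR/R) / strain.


Step 1: Identify values.
dR/R = 0.0223, strain = 0.00235
Step 2: GF = (dR/R) / strain = 0.0223 / 0.00235
GF = 9.5


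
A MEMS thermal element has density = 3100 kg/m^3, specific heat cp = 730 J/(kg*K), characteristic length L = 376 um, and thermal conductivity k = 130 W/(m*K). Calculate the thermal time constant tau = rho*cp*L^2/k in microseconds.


Step 1: Convert L to m: L = 376e-6 m
Step 2: L^2 = (376e-6)^2 = 1.41376e-07 m^2
Step 3: tau = 3100 * 730 * 1.41376e-07 / 130 = 2.4610299e-03 s
Step 4: Convert to microseconds (multiply by 1e6).
tau = 2461.03 us


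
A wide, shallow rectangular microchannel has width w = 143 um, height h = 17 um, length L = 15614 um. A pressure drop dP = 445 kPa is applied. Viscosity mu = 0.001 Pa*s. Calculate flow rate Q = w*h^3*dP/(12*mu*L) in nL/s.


Step 1: Convert all dimensions to SI (meters).
w = 143e-6 m, h = 17e-6 m, L = 15614e-6 m, dP = 445e3 Pa
Step 2: Q = w * h^3 * dP / (12 * mu * L)
Q = 143e-6 * (17e-6)^3 * 445e3 / (12 * 0.001 * 15614e-6) = 1.66858137e-09 m^3/s
Step 3: Convert Q from m^3/s to nL/s (1 m^3 = 1e12 nL, so multiply by 1e12).
Q = 1668.581 nL/s


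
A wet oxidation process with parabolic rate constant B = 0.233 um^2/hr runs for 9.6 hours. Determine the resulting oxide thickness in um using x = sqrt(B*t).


Step 1: Compute B*t = 0.233 * 9.6 = 2.2368
Step 2: x = sqrt(2.2368)
x = 1.496 um


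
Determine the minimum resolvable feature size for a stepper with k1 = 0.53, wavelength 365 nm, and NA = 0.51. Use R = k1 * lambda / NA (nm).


Step 1: Identify values: k1 = 0.53, lambda = 365 nm, NA = 0.51
Step 2: R = k1 * lambda / NA
R = 0.53 * 365 / 0.51
R = 379.3 nm


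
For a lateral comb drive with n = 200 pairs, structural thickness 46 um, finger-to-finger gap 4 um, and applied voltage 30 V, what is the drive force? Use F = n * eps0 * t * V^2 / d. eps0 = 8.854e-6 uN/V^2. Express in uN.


Step 1: Parameters: n=200, eps0=8.854e-6 uN/V^2, t=46 um, V=30 V, d=4 um
Step 2: V^2 = 900
Step 3: F = 200 * 8.854e-6 * 46 * 900 / 4
F = 18.328 uN


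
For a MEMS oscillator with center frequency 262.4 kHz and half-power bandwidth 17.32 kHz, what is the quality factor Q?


Step 1: Q = f0 / bandwidth
Step 2: Q = 262.4 / 17.32
Q = 15.2


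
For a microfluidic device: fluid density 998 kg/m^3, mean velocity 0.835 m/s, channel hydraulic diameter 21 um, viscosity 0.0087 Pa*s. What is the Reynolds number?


Step 1: Convert Dh to meters: Dh = 21e-6 m
Step 2: Re = rho * v * Dh / mu
Re = 998 * 0.835 * 21e-6 / 0.0087
Re = 2.011


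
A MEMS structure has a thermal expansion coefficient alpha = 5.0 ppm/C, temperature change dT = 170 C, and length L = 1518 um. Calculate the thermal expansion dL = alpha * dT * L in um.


Step 1: Convert CTE: alpha = 5.0 ppm/C = 5.0e-6 /C
Step 2: dL = 5.0e-6 * 170 * 1518
dL = 1.2903 um


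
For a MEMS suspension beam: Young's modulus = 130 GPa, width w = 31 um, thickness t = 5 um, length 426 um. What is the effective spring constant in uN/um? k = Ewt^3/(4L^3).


Step 1: Convert E to consistent units (1 GPa = 1000 uN/um^2).
E = 130 GPa = 130000 uN/um^2
Step 2: Compute t^3 = 5^3 = 125
Step 3: Compute L^3 = 426^3 = 77308776
Step 4: k = 130000 * 31 * 125 / (4 * 77308776)
k = 1.629 uN/um


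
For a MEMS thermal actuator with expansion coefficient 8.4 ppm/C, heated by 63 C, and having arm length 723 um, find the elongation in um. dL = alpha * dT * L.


Step 1: Convert CTE: alpha = 8.4 ppm/C = 8.4e-6 /C
Step 2: dL = 8.4e-6 * 63 * 723
dL = 0.3826 um


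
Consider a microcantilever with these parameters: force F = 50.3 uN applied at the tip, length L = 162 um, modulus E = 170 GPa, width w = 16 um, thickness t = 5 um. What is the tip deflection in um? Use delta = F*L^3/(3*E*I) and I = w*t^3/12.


Step 1: Calculate the second moment of area.
I = w * t^3 / 12 = 16 * 5^3 / 12 = 166.6667 um^4
Step 2: Convert E to consistent units (1 GPa = 1000 uN/um^2).
E = 170 GPa = 170000 uN/um^2
Step 3: Calculate tip deflection.
delta = F * L^3 / (3 * E * I)
delta = 50.3 * 162^3 / (3 * 170000 * 166.6667)
delta = 2.5159 um


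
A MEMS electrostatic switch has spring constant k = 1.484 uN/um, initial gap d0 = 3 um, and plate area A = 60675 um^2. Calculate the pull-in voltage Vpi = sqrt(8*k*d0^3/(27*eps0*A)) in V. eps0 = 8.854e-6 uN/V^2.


Step 1: Compute numerator: 8 * k * d0^3 = 8 * 1.484 * 3^3 = 320.544
Step 2: Compute denominator: 27 * eps0 * A = 27 * 8.854e-6 * 60675 = 14.504844
Step 3: Vpi = sqrt(320.544 / 14.504844)
Vpi = 4.7 V


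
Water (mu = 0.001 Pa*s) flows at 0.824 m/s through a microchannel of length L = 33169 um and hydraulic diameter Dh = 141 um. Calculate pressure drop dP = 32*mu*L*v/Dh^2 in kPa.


Step 1: Convert to SI: L = 33169e-6 m, Dh = 141e-6 m
Step 2: dP = 32 * 0.001 * 33169e-6 * 0.824 / (141e-6)^2
Step 3: dP = 43991.76 Pa
Step 4: Convert to kPa: dP = 43.99 kPa


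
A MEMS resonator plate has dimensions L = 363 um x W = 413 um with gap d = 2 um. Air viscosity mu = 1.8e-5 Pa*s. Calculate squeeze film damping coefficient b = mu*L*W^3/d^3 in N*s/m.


Step 1: Convert to SI.
L = 363e-6 m, W = 413e-6 m, d = 2e-6 m
Step 2: W^3 = (413e-6)^3 = 7.04e-11 m^3
Step 3: d^3 = (2e-6)^3 = 8.00e-18 m^3
Step 4: b = 1.8e-5 * 363e-6 * 7.04e-11 / 8.00e-18
b = 5.75e-02 N*s/m


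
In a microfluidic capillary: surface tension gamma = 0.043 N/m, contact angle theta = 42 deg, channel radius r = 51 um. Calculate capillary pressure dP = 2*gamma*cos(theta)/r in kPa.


Step 1: cos(42 deg) = 0.7431
Step 2: Convert r to m: r = 51e-6 m
Step 3: dP = 2 * 0.043 * 0.7431 / 51e-6 = 1253.1 Pa
Step 4: Convert Pa to kPa (divide by 1000).
dP = 1.25 kPa


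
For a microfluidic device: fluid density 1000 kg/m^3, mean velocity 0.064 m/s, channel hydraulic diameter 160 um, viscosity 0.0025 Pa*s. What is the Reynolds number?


Step 1: Convert Dh to meters: Dh = 160e-6 m
Step 2: Re = rho * v * Dh / mu
Re = 1000 * 0.064 * 160e-6 / 0.0025
Re = 4.096


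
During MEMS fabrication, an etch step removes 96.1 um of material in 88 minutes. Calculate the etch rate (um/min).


Step 1: Etch rate = depth / time
Step 2: rate = 96.1 / 88
rate = 1.092 um/min


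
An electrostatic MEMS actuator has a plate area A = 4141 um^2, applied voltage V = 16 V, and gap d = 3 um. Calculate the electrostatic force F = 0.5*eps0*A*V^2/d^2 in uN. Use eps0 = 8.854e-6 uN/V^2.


Step 1: Identify parameters.
eps0 = 8.854e-6 uN/V^2, A = 4141 um^2, V = 16 V, d = 3 um
Step 2: Compute V^2 = 16^2 = 256
Step 3: Compute d^2 = 3^2 = 9
Step 4: F = 0.5 * 8.854e-6 * 4141 * 256 / 9
F = 0.521 uN


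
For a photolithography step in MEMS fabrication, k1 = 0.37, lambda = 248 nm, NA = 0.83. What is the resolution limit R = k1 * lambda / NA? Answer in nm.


Step 1: Identify values: k1 = 0.37, lambda = 248 nm, NA = 0.83
Step 2: R = k1 * lambda / NA
R = 0.37 * 248 / 0.83
R = 110.6 nm


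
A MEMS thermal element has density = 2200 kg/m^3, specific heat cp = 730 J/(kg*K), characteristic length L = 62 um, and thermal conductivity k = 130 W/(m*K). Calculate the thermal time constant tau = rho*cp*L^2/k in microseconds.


Step 1: Convert L to m: L = 62e-6 m
Step 2: L^2 = (62e-6)^2 = 3.844e-09 m^2
Step 3: tau = 2200 * 730 * 3.844e-09 / 130 = 4.748818e-05 s
Step 4: Convert to microseconds (multiply by 1e6).
tau = 47.488 us
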